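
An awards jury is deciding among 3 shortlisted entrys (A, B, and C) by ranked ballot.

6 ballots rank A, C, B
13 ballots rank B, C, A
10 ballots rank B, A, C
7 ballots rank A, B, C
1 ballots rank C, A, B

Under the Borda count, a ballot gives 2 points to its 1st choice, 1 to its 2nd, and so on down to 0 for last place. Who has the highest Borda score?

B

Borda scores:
  A: 6·2 + 13·0 + 10·1 + 7·2 + 1 = 37
  B: 6·0 + 13·2 + 10·2 + 7·1 + 0 = 53
  C: 6·1 + 13·1 + 10·0 + 7·0 + 2 = 21
B has the highest total.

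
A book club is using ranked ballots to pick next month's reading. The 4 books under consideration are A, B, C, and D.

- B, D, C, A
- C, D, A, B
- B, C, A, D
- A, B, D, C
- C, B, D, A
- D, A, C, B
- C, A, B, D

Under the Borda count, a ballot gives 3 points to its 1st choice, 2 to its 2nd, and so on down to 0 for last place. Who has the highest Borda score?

Borda scores:
  A: 0 + 1 + 1 + 3 + 0 + 2 + 2 = 9
  B: 3 + 0 + 3 + 2 + 2 + 0 + 1 = 11
  C: 1 + 3 + 2 + 0 + 3 + 1 + 3 = 13
  D: 2 + 2 + 0 + 1 + 1 + 3 + 0 = 9
C has the highest total.

C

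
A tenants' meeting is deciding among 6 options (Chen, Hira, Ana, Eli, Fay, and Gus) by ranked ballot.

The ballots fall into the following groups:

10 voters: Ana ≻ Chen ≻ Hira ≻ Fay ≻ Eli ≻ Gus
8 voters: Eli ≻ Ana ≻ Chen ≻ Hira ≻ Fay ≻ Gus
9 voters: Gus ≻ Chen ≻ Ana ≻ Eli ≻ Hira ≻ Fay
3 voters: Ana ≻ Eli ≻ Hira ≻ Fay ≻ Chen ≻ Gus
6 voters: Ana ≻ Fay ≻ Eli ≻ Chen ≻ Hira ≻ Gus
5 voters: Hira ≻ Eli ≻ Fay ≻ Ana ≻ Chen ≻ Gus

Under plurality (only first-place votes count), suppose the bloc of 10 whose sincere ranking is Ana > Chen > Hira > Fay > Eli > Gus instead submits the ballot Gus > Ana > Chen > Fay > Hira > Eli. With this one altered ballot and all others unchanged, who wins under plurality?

First-place totals with the altered ballot: Chen 0, Hira 5, Ana 9, Eli 8, Fay 0, Gus 19.
The switch changes the winner from Ana to Gus.

Gus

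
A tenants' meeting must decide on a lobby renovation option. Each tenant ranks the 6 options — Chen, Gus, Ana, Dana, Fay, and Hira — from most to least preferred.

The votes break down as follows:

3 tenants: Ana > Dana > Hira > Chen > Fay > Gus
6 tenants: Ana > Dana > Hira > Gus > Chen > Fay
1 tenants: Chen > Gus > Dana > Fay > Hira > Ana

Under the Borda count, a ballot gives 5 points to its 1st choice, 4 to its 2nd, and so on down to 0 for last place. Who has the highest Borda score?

Borda scores:
  Chen: 3·2 + 6·1 + 5 = 17
  Gus: 3·0 + 6·2 + 4 = 16
  Ana: 3·5 + 6·5 + 0 = 45
  Dana: 3·4 + 6·4 + 3 = 39
  Fay: 3·1 + 6·0 + 2 = 5
  Hira: 3·3 + 6·3 + 1 = 28
Ana has the highest total.

Ana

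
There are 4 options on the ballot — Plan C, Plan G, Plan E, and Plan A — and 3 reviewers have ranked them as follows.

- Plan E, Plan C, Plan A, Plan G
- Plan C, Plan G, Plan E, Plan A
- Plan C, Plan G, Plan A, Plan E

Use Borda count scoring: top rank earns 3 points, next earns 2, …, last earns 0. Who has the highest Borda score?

Plan C

Borda scores:
  Plan C: 2 + 3 + 3 = 8
  Plan G: 0 + 2 + 2 = 4
  Plan E: 3 + 1 + 0 = 4
  Plan A: 1 + 0 + 1 = 2
Plan C has the highest total.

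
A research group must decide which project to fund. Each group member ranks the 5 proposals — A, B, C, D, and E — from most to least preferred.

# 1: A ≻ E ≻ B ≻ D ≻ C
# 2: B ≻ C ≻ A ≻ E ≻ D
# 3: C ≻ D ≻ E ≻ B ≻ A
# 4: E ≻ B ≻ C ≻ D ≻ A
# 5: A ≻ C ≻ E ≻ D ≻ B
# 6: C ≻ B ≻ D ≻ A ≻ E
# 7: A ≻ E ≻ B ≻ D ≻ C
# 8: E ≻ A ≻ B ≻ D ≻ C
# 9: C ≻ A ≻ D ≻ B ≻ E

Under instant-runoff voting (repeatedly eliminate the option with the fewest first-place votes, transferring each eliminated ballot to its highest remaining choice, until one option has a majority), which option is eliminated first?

D

Round 1: A 3, C 3, E 2, B 1, D 0. D has the fewest and is eliminated.
Round 2: A 3, C 3, E 2, B 1. B has the fewest and is eliminated.
Round 3: C 4, A 3, E 2. E has the fewest and is eliminated.
Round 4: C 5, A 4. C has a majority.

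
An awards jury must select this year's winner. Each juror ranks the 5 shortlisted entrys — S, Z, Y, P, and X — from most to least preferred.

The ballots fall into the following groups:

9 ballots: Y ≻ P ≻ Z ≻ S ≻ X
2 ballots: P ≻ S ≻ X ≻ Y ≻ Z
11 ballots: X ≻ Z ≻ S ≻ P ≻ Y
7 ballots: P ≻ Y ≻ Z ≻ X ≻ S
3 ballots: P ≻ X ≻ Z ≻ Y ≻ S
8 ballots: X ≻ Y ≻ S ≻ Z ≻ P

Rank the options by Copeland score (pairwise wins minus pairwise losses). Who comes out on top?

P

Pairwise results:
  S vs Z: Z wins 30–10.
  S vs Y: Y wins 27–13.
  S vs P: P wins 21–19.
  S vs X: X wins 29–11.
  Z vs Y: Y wins 26–14.
  Z vs P: P wins 21–19.
  Z vs X: X wins 24–16.
  Y vs P: P wins 23–17.
  Y vs X: X wins 24–16.
  P vs X: P wins 21–19.
Copeland scores (wins − losses):
  S: 0 − 4 = -4
  Z: 1 − 3 = -2
  Y: 2 − 2 = 0
  P: 4 − 0 = 4
  X: 3 − 1 = 2
P has the best Copeland score.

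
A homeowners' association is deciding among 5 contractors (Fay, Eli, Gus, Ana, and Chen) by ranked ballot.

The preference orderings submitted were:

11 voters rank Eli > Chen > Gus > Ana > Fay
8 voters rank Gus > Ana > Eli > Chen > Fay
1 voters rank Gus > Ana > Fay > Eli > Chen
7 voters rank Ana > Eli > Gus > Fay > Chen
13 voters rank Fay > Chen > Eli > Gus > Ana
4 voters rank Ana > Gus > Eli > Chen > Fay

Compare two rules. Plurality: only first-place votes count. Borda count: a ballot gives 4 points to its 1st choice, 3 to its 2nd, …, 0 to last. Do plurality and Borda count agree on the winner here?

Plurality first-place counts: Fay 13, Eli 11, Gus 9, Ana 11, Chen 0 → Fay.
Borda totals: Fay 61, Eli 116, Gus 97, Ana 82, Chen 84 → Eli.
The two rules disagree: plurality picks Fay, Borda picks Eli.

No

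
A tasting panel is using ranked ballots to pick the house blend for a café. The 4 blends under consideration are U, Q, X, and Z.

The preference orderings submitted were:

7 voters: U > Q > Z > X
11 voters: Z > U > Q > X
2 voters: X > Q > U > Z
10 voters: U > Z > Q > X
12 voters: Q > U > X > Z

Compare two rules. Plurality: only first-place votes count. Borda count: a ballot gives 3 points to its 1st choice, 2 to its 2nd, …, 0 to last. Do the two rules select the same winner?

Yes

Plurality first-place counts: U 17, Q 12, X 2, Z 11 → U.
Borda totals: U 99, Q 75, X 18, Z 60 → U.
The two rules agree on U.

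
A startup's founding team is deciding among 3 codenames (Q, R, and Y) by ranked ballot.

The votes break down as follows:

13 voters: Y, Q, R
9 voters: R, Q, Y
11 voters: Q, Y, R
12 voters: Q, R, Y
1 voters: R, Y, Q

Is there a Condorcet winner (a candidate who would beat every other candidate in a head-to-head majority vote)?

Head-to-head results (46 voters total):
Q vs R: Q wins 36–10.
Q vs Y: Q wins 32–14.
R vs Y: Y wins 24–22.
Q beats each rival — R (36–10), Y (32–14) — so Q is the Condorcet winner.

Yes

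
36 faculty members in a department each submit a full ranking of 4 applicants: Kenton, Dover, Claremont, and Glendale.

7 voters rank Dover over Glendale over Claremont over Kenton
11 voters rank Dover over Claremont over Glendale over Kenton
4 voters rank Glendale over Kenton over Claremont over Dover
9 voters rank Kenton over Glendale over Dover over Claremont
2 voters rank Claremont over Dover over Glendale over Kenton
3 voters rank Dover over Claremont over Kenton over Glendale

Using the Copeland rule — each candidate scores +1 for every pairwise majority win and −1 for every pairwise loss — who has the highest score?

Dover

Pairwise results:
  Kenton vs Dover: Dover wins 23–13.
  Kenton vs Claremont: Claremont wins 23–13.
  Kenton vs Glendale: Glendale wins 24–12.
  Dover vs Claremont: Dover wins 30–6.
  Dover vs Glendale: Dover wins 23–13.
  Claremont vs Glendale: Glendale wins 20–16.
Copeland scores (wins − losses):
  Kenton: 0 − 3 = -3
  Dover: 3 − 0 = 3
  Claremont: 1 − 2 = -1
  Glendale: 2 − 1 = 1
Dover has the best Copeland score.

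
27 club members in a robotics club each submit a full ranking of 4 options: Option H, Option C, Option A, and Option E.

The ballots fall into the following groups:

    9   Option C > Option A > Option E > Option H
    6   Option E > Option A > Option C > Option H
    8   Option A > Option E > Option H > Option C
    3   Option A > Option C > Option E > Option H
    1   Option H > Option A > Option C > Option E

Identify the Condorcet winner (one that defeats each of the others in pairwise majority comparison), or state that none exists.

Option A

Head-to-head results (27 voters total):
Option H vs Option C: Option C wins 18–9.
Option H vs Option A: Option A wins 26–1.
Option H vs Option E: Option E wins 26–1.
Option C vs Option A: Option A wins 18–9.
Option C vs Option E: Option E wins 14–13.
Option A vs Option E: Option A wins 21–6.
Option A beats each rival — Option H (26–1), Option C (18–9), Option E (21–6) — so Option A is the Condorcet winner.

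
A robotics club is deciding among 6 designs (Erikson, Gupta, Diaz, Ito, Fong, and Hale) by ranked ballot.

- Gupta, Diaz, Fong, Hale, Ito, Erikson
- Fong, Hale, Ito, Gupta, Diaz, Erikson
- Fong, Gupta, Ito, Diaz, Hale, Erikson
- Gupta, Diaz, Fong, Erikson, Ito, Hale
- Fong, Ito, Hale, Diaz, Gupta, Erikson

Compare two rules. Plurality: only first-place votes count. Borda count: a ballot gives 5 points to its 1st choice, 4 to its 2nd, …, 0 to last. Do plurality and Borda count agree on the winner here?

Yes

Plurality first-place counts: Erikson 0, Gupta 2, Diaz 0, Ito 0, Fong 3, Hale 0 → Fong.
Borda totals: Erikson 2, Gupta 17, Diaz 13, Ito 12, Fong 21, Hale 10 → Fong.
The two rules agree on Fong.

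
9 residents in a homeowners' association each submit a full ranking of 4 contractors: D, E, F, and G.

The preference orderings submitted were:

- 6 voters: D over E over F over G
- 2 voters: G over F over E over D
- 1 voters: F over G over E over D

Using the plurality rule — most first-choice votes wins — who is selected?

First-place vote totals:
  D: 6
  E: 0
  F: 1
  G: 2
D has the most first-place votes.

D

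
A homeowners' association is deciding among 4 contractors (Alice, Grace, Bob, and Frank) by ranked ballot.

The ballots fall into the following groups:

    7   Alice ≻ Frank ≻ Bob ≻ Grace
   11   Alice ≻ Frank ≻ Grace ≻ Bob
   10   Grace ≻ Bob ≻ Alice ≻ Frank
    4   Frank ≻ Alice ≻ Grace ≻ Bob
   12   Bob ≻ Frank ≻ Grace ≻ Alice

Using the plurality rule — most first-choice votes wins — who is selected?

First-place vote totals:
  Alice: 18
  Grace: 10
  Bob: 12
  Frank: 4
Alice has the most first-place votes.

Alice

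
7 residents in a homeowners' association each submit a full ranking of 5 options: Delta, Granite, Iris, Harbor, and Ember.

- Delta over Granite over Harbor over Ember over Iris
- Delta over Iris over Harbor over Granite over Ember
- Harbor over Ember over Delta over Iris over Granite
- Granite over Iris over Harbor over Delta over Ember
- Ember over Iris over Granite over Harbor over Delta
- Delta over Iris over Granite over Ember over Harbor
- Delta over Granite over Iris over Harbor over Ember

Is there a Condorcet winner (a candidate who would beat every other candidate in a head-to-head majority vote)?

Head-to-head results (7 voters total):
Delta vs Granite: Delta wins 5–2.
Delta vs Iris: Delta wins 5–2.
Delta vs Harbor: Delta wins 4–3.
Delta vs Ember: Delta wins 5–2.
Granite vs Iris: Iris wins 4–3.
Granite vs Harbor: Granite wins 5–2.
Granite vs Ember: Granite wins 5–2.
Iris vs Harbor: Iris wins 5–2.
Iris vs Ember: Iris wins 4–3.
Harbor vs Ember: Harbor wins 5–2.
Delta beats each rival — Granite (5–2), Iris (5–2), Harbor (4–3), Ember (5–2) — so Delta is the Condorcet winner.

Yes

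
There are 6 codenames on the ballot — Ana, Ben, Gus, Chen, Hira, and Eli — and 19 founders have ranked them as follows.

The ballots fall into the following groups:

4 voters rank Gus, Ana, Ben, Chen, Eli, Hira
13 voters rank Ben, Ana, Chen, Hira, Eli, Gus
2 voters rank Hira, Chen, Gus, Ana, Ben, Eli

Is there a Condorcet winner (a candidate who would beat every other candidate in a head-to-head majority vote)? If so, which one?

Ben

Head-to-head results (19 voters total):
Ana vs Ben: Ben wins 13–6.
Ana vs Gus: Ana wins 13–6.
Ana vs Chen: Ana wins 17–2.
Ana vs Hira: Ana wins 17–2.
Ana vs Eli: Ana wins 19–0.
Ben vs Gus: Ben wins 13–6.
Ben vs Chen: Ben wins 17–2.
Ben vs Hira: Ben wins 17–2.
Ben vs Eli: Ben wins 19–0.
Gus vs Chen: Chen wins 15–4.
Gus vs Hira: Hira wins 15–4.
Gus vs Eli: Eli wins 13–6.
Chen vs Hira: Chen wins 17–2.
Chen vs Eli: Chen wins 19–0.
Hira vs Eli: Hira wins 15–4.
Ben beats each rival — Ana (13–6), Gus (13–6), Chen (17–2), Hira (17–2), Eli (19–0) — so Ben is the Condorcet winner.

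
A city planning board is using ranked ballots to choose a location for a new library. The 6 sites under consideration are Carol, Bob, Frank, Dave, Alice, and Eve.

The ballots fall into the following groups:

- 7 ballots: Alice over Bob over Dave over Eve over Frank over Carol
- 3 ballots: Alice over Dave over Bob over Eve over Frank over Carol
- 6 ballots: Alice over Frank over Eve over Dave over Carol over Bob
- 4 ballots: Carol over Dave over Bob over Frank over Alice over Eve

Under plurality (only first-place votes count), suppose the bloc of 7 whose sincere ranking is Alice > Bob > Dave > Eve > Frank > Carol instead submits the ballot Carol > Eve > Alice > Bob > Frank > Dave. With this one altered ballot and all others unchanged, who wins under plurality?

Carol

First-place totals with the altered ballot: Carol 11, Bob 0, Frank 0, Dave 0, Alice 9, Eve 0.
The switch changes the winner from Alice to Carol.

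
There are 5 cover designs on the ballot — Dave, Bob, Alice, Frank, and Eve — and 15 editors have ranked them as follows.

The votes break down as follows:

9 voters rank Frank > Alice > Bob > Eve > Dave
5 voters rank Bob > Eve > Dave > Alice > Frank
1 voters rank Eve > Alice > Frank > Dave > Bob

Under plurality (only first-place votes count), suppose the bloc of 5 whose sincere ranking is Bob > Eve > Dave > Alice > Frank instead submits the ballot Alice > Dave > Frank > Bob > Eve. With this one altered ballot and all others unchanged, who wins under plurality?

First-place totals with the altered ballot: Dave 0, Bob 0, Alice 5, Frank 9, Eve 1.
The winner is unchanged: still Frank.

Frank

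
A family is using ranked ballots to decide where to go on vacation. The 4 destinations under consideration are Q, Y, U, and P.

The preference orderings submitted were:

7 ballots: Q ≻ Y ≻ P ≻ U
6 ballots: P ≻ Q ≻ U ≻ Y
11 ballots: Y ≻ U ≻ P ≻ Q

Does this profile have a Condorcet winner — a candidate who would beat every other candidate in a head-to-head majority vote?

No

Head-to-head results (24 voters total):
Q vs Y: Q wins 13–11.
Q vs U: Q wins 13–11.
Q vs P: P wins 17–7.
Y vs U: Y wins 18–6.
Y vs P: Y wins 18–6.
U vs P: P wins 13–11.
No candidate beats all others: Q beats Y beats P beats Q, a majority cycle.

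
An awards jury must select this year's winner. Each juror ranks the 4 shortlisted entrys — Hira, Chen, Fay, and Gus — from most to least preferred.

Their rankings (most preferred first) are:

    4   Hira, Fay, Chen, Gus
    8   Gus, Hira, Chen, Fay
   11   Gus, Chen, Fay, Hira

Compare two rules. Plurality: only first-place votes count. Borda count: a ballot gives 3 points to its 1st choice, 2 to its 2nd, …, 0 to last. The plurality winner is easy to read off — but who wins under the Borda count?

Gus

Plurality first-place counts: Hira 4, Chen 0, Fay 0, Gus 19 → Gus.
Borda totals: Hira 28, Chen 34, Fay 19, Gus 57 → Gus.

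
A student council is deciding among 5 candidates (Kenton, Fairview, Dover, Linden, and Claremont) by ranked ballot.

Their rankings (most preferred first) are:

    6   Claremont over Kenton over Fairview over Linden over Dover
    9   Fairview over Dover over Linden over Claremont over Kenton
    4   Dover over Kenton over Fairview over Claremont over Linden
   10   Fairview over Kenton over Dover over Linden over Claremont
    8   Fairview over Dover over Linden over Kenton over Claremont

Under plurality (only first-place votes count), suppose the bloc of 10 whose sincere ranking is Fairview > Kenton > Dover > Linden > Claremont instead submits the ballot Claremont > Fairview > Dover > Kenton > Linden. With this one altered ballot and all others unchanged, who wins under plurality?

First-place totals with the altered ballot: Kenton 0, Fairview 17, Dover 4, Linden 0, Claremont 16.
The winner is unchanged: still Fairview.

Fairview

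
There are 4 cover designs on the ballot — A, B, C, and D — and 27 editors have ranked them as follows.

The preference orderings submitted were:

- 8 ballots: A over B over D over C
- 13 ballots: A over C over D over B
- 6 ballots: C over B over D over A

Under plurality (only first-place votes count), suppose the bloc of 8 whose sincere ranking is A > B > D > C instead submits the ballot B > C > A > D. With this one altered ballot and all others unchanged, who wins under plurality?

First-place totals with the altered ballot: A 13, B 8, C 6, D 0.
The winner is unchanged: still A.

A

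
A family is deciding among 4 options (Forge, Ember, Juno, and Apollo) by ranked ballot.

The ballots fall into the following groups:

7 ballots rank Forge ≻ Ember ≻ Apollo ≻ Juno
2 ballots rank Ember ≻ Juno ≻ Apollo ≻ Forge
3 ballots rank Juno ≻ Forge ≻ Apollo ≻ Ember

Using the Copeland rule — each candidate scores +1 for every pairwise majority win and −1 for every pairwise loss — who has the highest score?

Pairwise results:
  Forge vs Ember: Forge wins 10–2.
  Forge vs Juno: Forge wins 7–5.
  Forge vs Apollo: Forge wins 10–2.
  Ember vs Juno: Ember wins 9–3.
  Ember vs Apollo: Ember wins 9–3.
  Juno vs Apollo: Apollo wins 7–5.
Copeland scores (wins − losses):
  Forge: 3 − 0 = 3
  Ember: 2 − 1 = 1
  Juno: 0 − 3 = -3
  Apollo: 1 − 2 = -1
Forge has the best Copeland score.

Forge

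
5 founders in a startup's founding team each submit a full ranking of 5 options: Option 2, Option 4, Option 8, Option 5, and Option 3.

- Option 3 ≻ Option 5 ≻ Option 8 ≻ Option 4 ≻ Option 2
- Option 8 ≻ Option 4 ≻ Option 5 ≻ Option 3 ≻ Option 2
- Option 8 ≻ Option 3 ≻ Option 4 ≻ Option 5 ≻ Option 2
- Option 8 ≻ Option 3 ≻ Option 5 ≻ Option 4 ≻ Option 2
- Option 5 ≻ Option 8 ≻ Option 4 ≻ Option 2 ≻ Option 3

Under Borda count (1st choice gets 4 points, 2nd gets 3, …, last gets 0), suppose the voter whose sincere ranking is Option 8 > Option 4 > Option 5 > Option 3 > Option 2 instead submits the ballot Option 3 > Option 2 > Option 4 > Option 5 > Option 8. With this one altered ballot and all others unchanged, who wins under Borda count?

Borda totals with the altered ballot: Option 2 4, Option 4 8, Option 8 13, Option 5 11, Option 3 14.
The switch changes the winner from Option 8 to Option 3.

Option 3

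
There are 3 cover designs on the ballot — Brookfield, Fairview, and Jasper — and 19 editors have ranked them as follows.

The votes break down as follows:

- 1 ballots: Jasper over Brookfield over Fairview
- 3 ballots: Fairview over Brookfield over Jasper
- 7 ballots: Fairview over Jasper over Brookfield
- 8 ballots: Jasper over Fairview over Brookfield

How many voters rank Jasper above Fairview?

Ballots ranking Jasper above Fairview: 1+8 = 9.
Ballots ranking Fairview above Jasper: 3+7 = 10.
So 9 of 19 voters prefer Jasper to Fairview.

9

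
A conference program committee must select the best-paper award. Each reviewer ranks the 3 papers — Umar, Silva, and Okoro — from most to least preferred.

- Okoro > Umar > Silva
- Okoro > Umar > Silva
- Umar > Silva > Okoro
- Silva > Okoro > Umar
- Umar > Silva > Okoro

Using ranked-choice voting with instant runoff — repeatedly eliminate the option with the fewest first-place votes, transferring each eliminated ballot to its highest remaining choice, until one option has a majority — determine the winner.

Okoro

Round 1: Umar 2, Okoro 2, Silva 1. Silva has the fewest and is eliminated.
Round 2: Okoro 3, Umar 2. Okoro has a majority.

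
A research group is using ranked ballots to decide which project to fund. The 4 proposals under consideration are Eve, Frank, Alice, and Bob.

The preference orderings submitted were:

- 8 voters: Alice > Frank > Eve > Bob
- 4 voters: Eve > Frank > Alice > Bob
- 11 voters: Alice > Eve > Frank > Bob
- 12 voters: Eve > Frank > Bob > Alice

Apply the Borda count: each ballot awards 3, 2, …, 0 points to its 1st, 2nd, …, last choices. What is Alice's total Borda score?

Borda scores:
  Eve: 8·1 + 4·3 + 11·2 + 12·3 = 78
  Frank: 8·2 + 4·2 + 11·1 + 12·2 = 59
  Alice: 8·3 + 4·1 + 11·3 + 12·0 = 61
  Bob: 8·0 + 4·0 + 11·0 + 12·1 = 12

61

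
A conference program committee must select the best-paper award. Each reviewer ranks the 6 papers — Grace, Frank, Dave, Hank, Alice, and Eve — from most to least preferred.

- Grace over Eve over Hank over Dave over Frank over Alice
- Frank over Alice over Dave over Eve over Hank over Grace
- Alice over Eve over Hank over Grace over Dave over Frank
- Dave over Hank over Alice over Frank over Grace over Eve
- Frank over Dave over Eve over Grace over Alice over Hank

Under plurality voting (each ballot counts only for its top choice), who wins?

First-place vote totals:
  Grace: 1
  Frank: 2
  Dave: 1
  Hank: 0
  Alice: 1
  Eve: 0
Frank has the most first-place votes.

Frank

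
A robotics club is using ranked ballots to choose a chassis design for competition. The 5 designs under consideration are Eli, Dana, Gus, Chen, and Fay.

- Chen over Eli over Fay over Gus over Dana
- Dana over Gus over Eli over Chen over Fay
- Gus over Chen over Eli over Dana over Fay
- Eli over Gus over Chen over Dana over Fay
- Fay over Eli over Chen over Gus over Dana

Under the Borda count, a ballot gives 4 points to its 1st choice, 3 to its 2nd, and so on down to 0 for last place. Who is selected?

Borda scores:
  Eli: 3 + 2 + 2 + 4 + 3 = 14
  Dana: 0 + 4 + 1 + 1 + 0 = 6
  Gus: 1 + 3 + 4 + 3 + 1 = 12
  Chen: 4 + 1 + 3 + 2 + 2 = 12
  Fay: 2 + 0 + 0 + 0 + 4 = 6
Eli has the highest total.

Eli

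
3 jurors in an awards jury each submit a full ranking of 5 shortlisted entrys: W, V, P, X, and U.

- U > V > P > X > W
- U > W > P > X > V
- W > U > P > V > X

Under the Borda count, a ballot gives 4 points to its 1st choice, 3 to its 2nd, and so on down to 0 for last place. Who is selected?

U

Borda scores:
  W: 0 + 3 + 4 = 7
  V: 3 + 0 + 1 = 4
  P: 2 + 2 + 2 = 6
  X: 1 + 1 + 0 = 2
  U: 4 + 4 + 3 = 11
U has the highest total.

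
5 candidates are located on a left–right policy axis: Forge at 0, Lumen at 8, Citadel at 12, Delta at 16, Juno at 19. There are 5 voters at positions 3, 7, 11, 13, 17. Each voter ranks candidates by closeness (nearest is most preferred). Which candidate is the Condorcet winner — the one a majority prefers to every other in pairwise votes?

Citadel

With single-peaked preferences on a line, the Condorcet winner is the candidate closest to the median voter.
The median voter (position 11) is closest to Citadel at 12.
Check: Citadel vs Forge — voters closer to Citadel: 4 of 5.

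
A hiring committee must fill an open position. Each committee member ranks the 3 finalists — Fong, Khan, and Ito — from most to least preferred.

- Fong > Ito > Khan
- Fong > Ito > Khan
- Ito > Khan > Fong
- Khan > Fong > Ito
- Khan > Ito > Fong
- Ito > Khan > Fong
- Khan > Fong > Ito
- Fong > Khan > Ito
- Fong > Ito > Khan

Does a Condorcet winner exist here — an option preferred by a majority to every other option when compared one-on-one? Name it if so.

None — there is no Condorcet winner

Head-to-head results (9 voters total):
Fong vs Khan: Khan wins 5–4.
Fong vs Ito: Fong wins 6–3.
Khan vs Ito: Ito wins 5–4.
No candidate beats all others: Fong beats Ito beats Khan beats Fong, a majority cycle.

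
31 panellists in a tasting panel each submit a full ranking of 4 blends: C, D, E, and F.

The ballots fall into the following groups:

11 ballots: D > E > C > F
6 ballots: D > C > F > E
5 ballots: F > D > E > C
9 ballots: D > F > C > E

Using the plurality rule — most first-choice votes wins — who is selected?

D

First-place vote totals:
  C: 0
  D: 26
  E: 0
  F: 5
D has the most first-place votes.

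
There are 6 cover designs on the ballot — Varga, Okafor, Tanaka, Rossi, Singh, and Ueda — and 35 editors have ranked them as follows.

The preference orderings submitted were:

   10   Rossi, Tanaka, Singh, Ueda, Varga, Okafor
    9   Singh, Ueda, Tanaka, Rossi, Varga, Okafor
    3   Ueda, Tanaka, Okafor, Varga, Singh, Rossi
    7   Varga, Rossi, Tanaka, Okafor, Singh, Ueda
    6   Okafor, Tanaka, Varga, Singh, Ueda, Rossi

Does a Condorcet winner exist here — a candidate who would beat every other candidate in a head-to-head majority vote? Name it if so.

Tanaka

Head-to-head results (35 voters total):
Varga vs Okafor: Varga wins 26–9.
Varga vs Tanaka: Tanaka wins 28–7.
Varga vs Rossi: Rossi wins 19–16.
Varga vs Singh: Singh wins 19–16.
Varga vs Ueda: Ueda wins 22–13.
Okafor vs Tanaka: Tanaka wins 29–6.
Okafor vs Rossi: Rossi wins 26–9.
Okafor vs Singh: Singh wins 19–16.
Okafor vs Ueda: Ueda wins 22–13.
Tanaka vs Rossi: Tanaka wins 18–17.
Tanaka vs Singh: Tanaka wins 26–9.
Tanaka vs Ueda: Tanaka wins 23–12.
Rossi vs Singh: Singh wins 18–17.
Rossi vs Ueda: Ueda wins 18–17.
Singh vs Ueda: Singh wins 32–3.
Tanaka beats each rival — Varga (28–7), Okafor (29–6), Rossi (18–17), Singh (26–9), Ueda (23–12) — so Tanaka is the Condorcet winner.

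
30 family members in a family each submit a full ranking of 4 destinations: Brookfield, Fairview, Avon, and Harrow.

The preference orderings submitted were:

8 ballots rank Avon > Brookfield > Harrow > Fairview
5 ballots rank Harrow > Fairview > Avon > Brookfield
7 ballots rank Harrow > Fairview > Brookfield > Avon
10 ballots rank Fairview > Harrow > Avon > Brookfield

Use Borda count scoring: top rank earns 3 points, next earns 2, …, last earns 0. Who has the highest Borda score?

Borda scores:
  Brookfield: 8·2 + 5·0 + 7·1 + 10·0 = 23
  Fairview: 8·0 + 5·2 + 7·2 + 10·3 = 54
  Avon: 8·3 + 5·1 + 7·0 + 10·1 = 39
  Harrow: 8·1 + 5·3 + 7·3 + 10·2 = 64
Harrow has the highest total.

Harrow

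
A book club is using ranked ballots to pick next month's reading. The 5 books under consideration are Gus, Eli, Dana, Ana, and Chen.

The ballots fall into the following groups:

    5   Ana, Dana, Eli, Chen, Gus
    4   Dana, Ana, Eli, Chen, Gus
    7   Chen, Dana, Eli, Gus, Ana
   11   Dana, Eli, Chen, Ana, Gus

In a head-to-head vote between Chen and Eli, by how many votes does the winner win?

Ballots ranking Chen above Eli: 7.
Ballots ranking Eli above Chen: 5+4+11 = 20.
Eli wins 20–7, a margin of 13.

13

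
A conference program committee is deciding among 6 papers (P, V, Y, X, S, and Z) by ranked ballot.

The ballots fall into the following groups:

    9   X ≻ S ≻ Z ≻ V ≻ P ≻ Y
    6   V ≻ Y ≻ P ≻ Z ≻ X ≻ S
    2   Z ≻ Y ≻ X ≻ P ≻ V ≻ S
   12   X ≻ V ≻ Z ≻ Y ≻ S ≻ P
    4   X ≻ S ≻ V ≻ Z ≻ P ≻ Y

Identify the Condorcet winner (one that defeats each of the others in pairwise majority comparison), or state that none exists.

Head-to-head results (33 voters total):
P vs V: V wins 31–2.
P vs Y: Y wins 20–13.
P vs X: X wins 27–6.
P vs S: S wins 25–8.
P vs Z: Z wins 27–6.
V vs Y: V wins 31–2.
V vs X: X wins 27–6.
V vs S: V wins 20–13.
V vs Z: V wins 22–11.
Y vs X: X wins 25–8.
Y vs S: Y wins 20–13.
Y vs Z: Z wins 27–6.
X vs S: X wins 33–0.
X vs Z: X wins 25–8.
S vs Z: Z wins 20–13.
X beats each rival — P (27–6), V (27–6), Y (25–8), S (33–0), Z (25–8) — so X is the Condorcet winner.

X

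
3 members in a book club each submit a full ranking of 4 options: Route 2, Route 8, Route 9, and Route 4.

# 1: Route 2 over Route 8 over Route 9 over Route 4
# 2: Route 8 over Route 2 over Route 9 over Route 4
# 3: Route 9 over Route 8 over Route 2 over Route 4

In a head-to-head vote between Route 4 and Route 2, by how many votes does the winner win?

3

Ballots ranking Route 4 above Route 2: 0.
Ballots ranking Route 2 above Route 4: 3.
Route 2 wins 3–0, a margin of 3.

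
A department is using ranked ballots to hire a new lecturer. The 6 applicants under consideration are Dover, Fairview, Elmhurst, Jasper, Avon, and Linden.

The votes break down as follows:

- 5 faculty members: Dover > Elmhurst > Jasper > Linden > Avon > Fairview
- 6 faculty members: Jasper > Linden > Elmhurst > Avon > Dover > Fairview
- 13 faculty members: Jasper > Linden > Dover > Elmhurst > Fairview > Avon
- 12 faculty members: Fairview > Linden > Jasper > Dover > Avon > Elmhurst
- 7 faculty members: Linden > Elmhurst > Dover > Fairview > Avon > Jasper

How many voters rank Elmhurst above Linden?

5

Ballots ranking Elmhurst above Linden: 5.
Ballots ranking Linden above Elmhurst: 6+13+12+7 = 38.
So 5 of 43 voters prefer Elmhurst to Linden.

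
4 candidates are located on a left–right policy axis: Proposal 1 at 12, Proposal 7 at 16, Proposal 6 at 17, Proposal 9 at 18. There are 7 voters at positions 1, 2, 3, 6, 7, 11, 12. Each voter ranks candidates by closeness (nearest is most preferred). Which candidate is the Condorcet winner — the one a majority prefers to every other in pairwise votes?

With single-peaked preferences on a line, the Condorcet winner is the candidate closest to the median voter.
The median voter (position 6) is closest to Proposal 1 at 12.
Check: Proposal 1 vs Proposal 6 — voters closer to Proposal 1: 7 of 7.

Proposal 1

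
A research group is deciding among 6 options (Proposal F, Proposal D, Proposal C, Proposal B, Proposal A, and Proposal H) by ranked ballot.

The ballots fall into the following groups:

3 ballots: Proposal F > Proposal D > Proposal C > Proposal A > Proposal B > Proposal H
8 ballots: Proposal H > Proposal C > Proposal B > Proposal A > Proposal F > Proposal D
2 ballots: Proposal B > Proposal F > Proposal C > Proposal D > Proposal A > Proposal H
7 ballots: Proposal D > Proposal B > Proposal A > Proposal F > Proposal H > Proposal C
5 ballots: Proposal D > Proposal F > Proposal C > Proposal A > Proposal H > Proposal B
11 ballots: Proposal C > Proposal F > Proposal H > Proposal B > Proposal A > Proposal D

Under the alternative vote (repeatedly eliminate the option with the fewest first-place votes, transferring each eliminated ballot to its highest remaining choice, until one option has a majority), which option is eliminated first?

Proposal A

Round 1: Proposal D 12, Proposal C 11, Proposal H 8, Proposal F 3, Proposal B 2, Proposal A 0. Proposal A has the fewest and is eliminated.
Round 2: Proposal D 12, Proposal C 11, Proposal H 8, Proposal F 3, Proposal B 2. Proposal B has the fewest and is eliminated.
Round 3: Proposal D 12, Proposal C 11, Proposal H 8, Proposal F 5. Proposal F has the fewest and is eliminated.
Round 4: Proposal D 15, Proposal C 13, Proposal H 8. Proposal H has the fewest and is eliminated.
Round 5: Proposal C 21, Proposal D 15. Proposal C has a majority.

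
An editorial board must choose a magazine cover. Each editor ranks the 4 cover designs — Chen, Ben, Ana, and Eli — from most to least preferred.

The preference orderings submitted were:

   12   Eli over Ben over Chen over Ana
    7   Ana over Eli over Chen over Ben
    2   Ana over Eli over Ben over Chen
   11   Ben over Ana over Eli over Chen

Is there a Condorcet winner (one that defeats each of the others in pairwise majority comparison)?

No

Head-to-head results (32 voters total):
Chen vs Ben: Ben wins 25–7.
Chen vs Ana: Ana wins 20–12.
Chen vs Eli: Eli wins 32–0.
Ben vs Ana: Ben wins 23–9.
Ben vs Eli: Eli wins 21–11.
Ana vs Eli: Ana wins 20–12.
No candidate beats all others: Ben beats Ana beats Eli beats Ben, a majority cycle.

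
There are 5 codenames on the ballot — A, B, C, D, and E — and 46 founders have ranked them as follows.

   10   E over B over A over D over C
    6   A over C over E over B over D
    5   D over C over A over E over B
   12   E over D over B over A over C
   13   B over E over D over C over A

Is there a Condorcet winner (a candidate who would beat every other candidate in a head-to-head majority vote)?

Head-to-head results (46 voters total):
A vs B: B wins 35–11.
A vs C: A wins 28–18.
A vs D: D wins 30–16.
A vs E: E wins 35–11.
B vs C: B wins 35–11.
B vs D: B wins 29–17.
B vs E: E wins 33–13.
C vs D: D wins 40–6.
C vs E: E wins 35–11.
D vs E: E wins 41–5.
E beats each rival — A (35–11), B (33–13), C (35–11), D (41–5) — so E is the Condorcet winner.

Yes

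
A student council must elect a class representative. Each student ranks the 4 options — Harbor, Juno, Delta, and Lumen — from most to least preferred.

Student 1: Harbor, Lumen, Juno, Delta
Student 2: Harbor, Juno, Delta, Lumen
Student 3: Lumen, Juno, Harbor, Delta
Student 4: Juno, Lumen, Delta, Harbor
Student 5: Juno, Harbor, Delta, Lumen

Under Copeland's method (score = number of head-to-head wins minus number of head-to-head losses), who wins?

Pairwise results:
  Harbor vs Juno: Juno wins 3–2.
  Harbor vs Delta: Harbor wins 4–1.
  Harbor vs Lumen: Harbor wins 3–2.
  Juno vs Delta: Juno wins 5–0.
  Juno vs Lumen: Juno wins 3–2.
  Delta vs Lumen: Lumen wins 3–2.
Copeland scores (wins − losses):
  Harbor: 2 − 1 = 1
  Juno: 3 − 0 = 3
  Delta: 0 − 3 = -3
  Lumen: 1 − 2 = -1
Juno has the best Copeland score.

Juno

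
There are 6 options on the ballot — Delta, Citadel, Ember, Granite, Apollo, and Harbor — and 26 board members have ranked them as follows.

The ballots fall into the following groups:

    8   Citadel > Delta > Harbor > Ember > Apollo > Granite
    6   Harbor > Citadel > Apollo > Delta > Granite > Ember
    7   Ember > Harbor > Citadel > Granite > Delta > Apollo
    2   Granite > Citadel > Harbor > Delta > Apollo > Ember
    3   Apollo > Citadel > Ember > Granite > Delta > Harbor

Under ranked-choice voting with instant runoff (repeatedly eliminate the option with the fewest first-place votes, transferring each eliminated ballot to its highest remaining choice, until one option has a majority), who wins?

Citadel

Round 1: Citadel 8, Ember 7, Harbor 6, Apollo 3, Granite 2, Delta 0. Delta has the fewest and is eliminated.
Round 2: Citadel 8, Ember 7, Harbor 6, Apollo 3, Granite 2. Granite has the fewest and is eliminated.
Round 3: Citadel 10, Ember 7, Harbor 6, Apollo 3. Apollo has the fewest and is eliminated.
Round 4: Citadel 13, Ember 7, Harbor 6. Harbor has the fewest and is eliminated.
Round 5: Citadel 19, Ember 7. Citadel has a majority.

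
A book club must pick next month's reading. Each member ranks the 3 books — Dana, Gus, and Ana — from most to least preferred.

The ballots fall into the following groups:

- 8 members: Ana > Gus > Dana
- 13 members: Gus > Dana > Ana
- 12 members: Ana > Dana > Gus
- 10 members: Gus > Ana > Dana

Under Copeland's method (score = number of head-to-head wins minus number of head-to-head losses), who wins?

Gus

Pairwise results:
  Dana vs Gus: Gus wins 31–12.
  Dana vs Ana: Ana wins 30–13.
  Gus vs Ana: Gus wins 23–20.
Copeland scores (wins − losses):
  Dana: 0 − 2 = -2
  Gus: 2 − 0 = 2
  Ana: 1 − 1 = 0
Gus has the best Copeland score.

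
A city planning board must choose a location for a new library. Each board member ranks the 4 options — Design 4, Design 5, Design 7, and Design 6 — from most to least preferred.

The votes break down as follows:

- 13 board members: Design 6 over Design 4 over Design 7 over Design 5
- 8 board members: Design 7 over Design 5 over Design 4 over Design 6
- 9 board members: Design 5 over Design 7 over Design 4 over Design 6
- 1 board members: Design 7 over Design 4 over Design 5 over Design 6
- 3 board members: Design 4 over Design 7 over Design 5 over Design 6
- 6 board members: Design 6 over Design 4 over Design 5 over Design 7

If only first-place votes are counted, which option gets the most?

First-place vote totals:
  Design 4: 3
  Design 5: 9
  Design 7: 9
  Design 6: 19
Design 6 has the most first-place votes.

Design 6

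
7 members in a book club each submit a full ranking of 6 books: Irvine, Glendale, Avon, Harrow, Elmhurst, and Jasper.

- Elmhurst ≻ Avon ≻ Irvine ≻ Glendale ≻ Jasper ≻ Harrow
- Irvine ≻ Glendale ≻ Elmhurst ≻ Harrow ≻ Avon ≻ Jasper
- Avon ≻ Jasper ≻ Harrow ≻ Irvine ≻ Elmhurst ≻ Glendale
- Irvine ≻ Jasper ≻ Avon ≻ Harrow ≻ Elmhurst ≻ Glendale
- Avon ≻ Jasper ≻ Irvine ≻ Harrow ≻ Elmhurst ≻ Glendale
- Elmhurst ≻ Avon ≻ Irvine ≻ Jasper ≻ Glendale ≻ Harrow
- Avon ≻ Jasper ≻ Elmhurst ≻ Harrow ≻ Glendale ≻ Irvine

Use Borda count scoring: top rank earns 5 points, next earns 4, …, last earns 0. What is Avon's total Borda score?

27

Borda scores:
  Irvine: 3 + 5 + 2 + 5 + 3 + 3 + 0 = 21
  Glendale: 2 + 4 + 0 + 0 + 0 + 1 + 1 = 8
  Avon: 4 + 1 + 5 + 3 + 5 + 4 + 5 = 27
  Harrow: 0 + 2 + 3 + 2 + 2 + 0 + 2 = 11
  Elmhurst: 5 + 3 + 1 + 1 + 1 + 5 + 3 = 19
  Jasper: 1 + 0 + 4 + 4 + 4 + 2 + 4 = 19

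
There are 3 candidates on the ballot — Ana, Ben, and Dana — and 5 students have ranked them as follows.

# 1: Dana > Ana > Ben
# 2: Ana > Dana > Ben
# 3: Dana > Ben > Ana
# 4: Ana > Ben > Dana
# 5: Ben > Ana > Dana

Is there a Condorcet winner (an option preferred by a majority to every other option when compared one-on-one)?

Head-to-head results (5 voters total):
Ana vs Ben: Ana wins 3–2.
Ana vs Dana: Ana wins 3–2.
Ben vs Dana: Dana wins 3–2.
Ana beats each rival — Ben (3–2), Dana (3–2) — so Ana is the Condorcet winner.

Yes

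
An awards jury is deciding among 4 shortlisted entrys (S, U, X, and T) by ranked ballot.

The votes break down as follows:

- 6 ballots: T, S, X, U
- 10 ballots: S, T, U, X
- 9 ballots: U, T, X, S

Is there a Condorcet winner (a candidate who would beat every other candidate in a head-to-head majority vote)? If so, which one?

T

Head-to-head results (25 voters total):
S vs U: S wins 16–9.
S vs X: S wins 16–9.
S vs T: T wins 15–10.
U vs X: U wins 19–6.
U vs T: T wins 16–9.
X vs T: T wins 25–0.
T beats each rival — S (15–10), U (16–9), X (25–0) — so T is the Condorcet winner.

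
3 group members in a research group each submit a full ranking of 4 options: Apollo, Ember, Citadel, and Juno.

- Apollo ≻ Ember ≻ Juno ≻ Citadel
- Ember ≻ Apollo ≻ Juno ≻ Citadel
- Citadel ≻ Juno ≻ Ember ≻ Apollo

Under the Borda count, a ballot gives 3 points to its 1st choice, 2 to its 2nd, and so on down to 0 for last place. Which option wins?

Ember

Borda scores:
  Apollo: 3 + 2 + 0 = 5
  Ember: 2 + 3 + 1 = 6
  Citadel: 0 + 0 + 3 = 3
  Juno: 1 + 1 + 2 = 4
Ember has the highest total.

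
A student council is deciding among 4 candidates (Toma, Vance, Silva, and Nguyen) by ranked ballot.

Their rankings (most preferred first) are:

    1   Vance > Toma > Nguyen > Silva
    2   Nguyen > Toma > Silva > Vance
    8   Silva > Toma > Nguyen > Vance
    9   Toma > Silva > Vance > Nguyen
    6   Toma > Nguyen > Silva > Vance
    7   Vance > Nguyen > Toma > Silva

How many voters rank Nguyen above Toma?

9

Ballots ranking Nguyen above Toma: 2+7 = 9.
Ballots ranking Toma above Nguyen: 1+8+9+6 = 24.
So 9 of 33 voters prefer Nguyen to Toma.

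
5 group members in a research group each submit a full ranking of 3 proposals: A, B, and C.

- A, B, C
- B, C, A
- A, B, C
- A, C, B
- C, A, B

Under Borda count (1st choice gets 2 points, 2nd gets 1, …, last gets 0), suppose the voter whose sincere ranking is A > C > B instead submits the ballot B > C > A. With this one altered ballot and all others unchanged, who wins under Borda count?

Borda totals with the altered ballot: A 5, B 6, C 4.
The switch changes the winner from A to B.

B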